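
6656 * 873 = 5810688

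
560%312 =248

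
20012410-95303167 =-75290757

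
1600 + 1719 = 3319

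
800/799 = 1 + 1/799 = 1.00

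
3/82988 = 3/82988 = 0.00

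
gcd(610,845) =5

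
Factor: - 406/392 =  - 2^(-2) * 7^(-1)*29^1 = - 29/28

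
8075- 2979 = 5096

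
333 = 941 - 608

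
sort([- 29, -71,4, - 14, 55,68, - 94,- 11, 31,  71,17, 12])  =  [-94, - 71, - 29,-14,-11, 4,12, 17, 31,55,  68,  71 ]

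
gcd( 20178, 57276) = 18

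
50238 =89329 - 39091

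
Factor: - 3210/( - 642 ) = 5 = 5^1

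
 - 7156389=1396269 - 8552658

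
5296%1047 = 61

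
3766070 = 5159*730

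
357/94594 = 357/94594= 0.00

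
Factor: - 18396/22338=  - 14/17 = - 2^1 * 7^1*17^( - 1 )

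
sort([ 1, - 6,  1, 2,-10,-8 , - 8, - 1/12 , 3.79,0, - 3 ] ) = [ - 10, - 8, - 8,  -  6 ,-3,-1/12, 0,  1 , 1,2,3.79 ] 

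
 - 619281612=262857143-882138755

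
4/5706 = 2/2853= 0.00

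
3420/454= 7 + 121/227 = 7.53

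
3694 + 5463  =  9157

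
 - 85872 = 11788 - 97660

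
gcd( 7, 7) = 7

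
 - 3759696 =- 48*78327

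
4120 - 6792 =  - 2672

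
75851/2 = 37925 +1/2 = 37925.50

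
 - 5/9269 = -5/9269 = - 0.00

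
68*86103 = 5855004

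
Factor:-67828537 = - 7^1* 19^1*509989^1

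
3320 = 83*40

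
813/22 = 36 + 21/22 = 36.95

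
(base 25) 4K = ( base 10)120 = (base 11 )AA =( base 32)3o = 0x78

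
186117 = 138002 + 48115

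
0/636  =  0 = 0.00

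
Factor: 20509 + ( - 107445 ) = -2^3 * 10867^1 = - 86936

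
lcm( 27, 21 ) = 189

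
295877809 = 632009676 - 336131867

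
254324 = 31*8204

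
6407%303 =44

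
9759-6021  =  3738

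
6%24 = 6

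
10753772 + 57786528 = 68540300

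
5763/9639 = 113/189 = 0.60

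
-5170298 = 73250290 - 78420588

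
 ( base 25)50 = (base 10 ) 125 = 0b1111101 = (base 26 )4l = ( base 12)a5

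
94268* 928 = 87480704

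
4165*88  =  366520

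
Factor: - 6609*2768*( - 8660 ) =2^6*3^1*5^1*173^1 *433^1*2203^1  =  158423545920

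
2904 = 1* 2904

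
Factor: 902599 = 902599^1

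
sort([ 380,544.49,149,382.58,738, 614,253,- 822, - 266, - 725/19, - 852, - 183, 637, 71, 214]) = [ - 852, - 822, - 266, - 183,- 725/19, 71,149, 214,253,380,382.58,544.49,614,637 , 738]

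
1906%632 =10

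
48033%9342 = 1323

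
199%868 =199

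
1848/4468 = 462/1117 = 0.41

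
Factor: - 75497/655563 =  - 3^(  -  1)*17^1*4441^1*218521^( - 1 ) 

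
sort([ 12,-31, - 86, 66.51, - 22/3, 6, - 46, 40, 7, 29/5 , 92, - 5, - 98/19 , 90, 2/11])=[ - 86, - 46, - 31, - 22/3 , - 98/19, - 5, 2/11,29/5, 6,7, 12, 40,  66.51,90, 92] 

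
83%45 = 38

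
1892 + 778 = 2670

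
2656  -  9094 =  - 6438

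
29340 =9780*3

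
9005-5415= 3590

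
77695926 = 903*86042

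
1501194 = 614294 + 886900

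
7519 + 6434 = 13953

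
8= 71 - 63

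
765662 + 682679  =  1448341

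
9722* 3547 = 34483934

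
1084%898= 186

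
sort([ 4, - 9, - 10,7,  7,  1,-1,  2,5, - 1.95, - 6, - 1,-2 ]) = [ - 10, - 9, -6,  -  2,- 1.95,-1, - 1,  1,2, 4,5,  7, 7 ]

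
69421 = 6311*11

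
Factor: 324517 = 324517^1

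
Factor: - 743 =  - 743^1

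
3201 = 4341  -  1140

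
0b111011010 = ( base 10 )474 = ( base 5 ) 3344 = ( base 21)11c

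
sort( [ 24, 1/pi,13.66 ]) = [1/pi,13.66 , 24]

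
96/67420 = 24/16855 = 0.00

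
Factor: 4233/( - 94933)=-3^1*17^1*83^1*94933^ (-1) 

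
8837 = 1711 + 7126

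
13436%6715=6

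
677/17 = 677/17 = 39.82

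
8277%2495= 792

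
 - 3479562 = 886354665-889834227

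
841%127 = 79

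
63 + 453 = 516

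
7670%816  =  326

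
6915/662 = 6915/662 = 10.45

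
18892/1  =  18892 = 18892.00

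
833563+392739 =1226302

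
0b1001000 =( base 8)110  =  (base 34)24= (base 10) 72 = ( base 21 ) 39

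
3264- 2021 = 1243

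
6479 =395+6084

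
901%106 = 53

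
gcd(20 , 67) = 1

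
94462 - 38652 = 55810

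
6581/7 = 940+ 1/7 = 940.14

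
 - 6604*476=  - 3143504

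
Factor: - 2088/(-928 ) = 2^(-2)*3^2 =9/4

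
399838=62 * 6449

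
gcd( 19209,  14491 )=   337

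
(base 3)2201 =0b1001001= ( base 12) 61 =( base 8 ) 111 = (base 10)73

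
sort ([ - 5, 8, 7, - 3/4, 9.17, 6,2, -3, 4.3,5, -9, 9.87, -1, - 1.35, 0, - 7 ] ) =[ - 9, - 7, - 5,-3 , - 1.35 , - 1, - 3/4, 0, 2,  4.3,  5, 6, 7, 8,9.17, 9.87 ]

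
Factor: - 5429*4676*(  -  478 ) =12134509912 = 2^3*7^1*61^1 * 89^1*167^1*239^1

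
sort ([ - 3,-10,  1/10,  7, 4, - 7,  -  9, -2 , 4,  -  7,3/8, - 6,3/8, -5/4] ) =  [ - 10, - 9, - 7, - 7, - 6, - 3, - 2,-5/4,1/10, 3/8, 3/8,  4,  4, 7]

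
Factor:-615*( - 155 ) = 95325 =3^1*5^2*31^1*41^1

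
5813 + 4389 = 10202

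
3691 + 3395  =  7086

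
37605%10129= 7218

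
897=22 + 875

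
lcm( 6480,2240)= 181440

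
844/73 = 844/73 = 11.56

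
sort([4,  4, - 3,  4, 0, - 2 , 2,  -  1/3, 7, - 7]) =[ - 7,-3, - 2,- 1/3, 0 , 2, 4, 4, 4,7 ]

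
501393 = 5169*97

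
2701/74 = 36 + 1/2 = 36.50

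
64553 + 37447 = 102000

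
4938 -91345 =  - 86407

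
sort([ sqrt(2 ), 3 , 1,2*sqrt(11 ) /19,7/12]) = [2*sqrt(11) /19,7/12, 1, sqrt(2 ),3 ]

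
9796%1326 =514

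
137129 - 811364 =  -674235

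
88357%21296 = 3173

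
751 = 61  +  690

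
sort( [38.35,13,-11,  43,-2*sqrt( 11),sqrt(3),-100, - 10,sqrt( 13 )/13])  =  [ - 100 ,-11, - 10, - 2 * sqrt(11 ),sqrt(13)/13,sqrt(3),13,  38.35,43] 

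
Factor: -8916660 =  - 2^2 * 3^2 * 5^1 * 49537^1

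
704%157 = 76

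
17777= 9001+8776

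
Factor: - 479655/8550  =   - 2^( - 1)*3^1*5^( - 1 )*11^1*17^1 = - 561/10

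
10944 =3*3648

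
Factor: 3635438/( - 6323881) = - 2^1*17^( - 1 )*41^( - 1)*43^( - 1)*197^1*211^( - 1 )*9227^1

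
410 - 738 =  - 328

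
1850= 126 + 1724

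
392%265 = 127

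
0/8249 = 0=0.00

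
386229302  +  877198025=1263427327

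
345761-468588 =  - 122827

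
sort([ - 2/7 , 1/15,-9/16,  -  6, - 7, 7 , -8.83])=[ - 8.83, - 7,  -  6, - 9/16, - 2/7, 1/15, 7]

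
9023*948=8553804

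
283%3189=283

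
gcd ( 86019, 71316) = 3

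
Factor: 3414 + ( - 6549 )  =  -3^1*5^1*11^1 * 19^1 = -  3135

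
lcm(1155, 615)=47355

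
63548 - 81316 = -17768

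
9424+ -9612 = -188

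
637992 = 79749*8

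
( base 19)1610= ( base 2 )10001101010100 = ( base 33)8a2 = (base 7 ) 35240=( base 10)9044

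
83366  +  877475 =960841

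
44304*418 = 18519072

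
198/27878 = 99/13939  =  0.01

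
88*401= 35288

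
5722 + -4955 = 767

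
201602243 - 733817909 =-532215666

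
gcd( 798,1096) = 2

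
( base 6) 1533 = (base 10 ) 417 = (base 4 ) 12201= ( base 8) 641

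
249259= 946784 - 697525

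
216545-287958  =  -71413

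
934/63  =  14 + 52/63 = 14.83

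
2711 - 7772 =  - 5061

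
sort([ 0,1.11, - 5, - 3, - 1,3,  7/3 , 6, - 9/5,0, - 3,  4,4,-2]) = [ - 5 , - 3, - 3, - 2, - 9/5, - 1, 0,0,  1.11,7/3,3,4,4, 6 ] 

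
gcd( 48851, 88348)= 1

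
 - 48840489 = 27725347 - 76565836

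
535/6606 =535/6606  =  0.08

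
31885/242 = 131 + 183/242   =  131.76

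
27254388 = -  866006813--893261201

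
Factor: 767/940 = 2^( - 2 )*5^( - 1) * 13^1 *47^ ( - 1 )*59^1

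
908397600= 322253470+586144130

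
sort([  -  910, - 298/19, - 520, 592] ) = [ - 910,  -  520, - 298/19,592]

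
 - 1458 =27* ( - 54)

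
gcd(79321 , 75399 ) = 1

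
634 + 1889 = 2523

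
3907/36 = 108 + 19/36=108.53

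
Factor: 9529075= 5^2*67^1 * 5689^1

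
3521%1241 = 1039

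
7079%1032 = 887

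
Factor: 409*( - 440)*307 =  - 2^3*5^1*11^1*307^1*409^1  =  - 55247720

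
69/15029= 69/15029 = 0.00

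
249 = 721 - 472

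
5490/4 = 2745/2= 1372.50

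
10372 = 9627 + 745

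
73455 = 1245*59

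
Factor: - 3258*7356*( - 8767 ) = 210108589416 = 2^3*3^3*11^1*181^1 * 613^1*797^1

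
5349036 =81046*66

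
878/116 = 439/58 = 7.57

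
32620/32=1019 + 3/8 =1019.38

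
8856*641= 5676696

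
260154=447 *582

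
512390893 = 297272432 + 215118461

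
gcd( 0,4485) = 4485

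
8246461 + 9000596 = 17247057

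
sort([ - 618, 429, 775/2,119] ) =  [ - 618, 119, 775/2, 429 ]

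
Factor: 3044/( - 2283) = - 4/3  =  -2^2*3^ ( - 1)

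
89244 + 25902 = 115146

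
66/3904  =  33/1952=   0.02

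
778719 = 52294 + 726425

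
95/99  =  95/99 = 0.96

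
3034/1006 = 3 +8/503  =  3.02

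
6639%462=171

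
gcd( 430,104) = 2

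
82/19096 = 41/9548 =0.00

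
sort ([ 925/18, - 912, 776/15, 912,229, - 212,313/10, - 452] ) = [-912, - 452, - 212, 313/10, 925/18 , 776/15,  229,  912 ]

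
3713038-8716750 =  -  5003712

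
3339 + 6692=10031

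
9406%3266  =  2874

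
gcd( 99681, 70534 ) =1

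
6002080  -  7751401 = -1749321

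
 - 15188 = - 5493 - 9695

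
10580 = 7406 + 3174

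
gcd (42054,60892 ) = 2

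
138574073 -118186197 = 20387876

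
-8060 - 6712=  - 14772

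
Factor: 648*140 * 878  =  2^6 * 3^4 * 5^1*7^1 * 439^1 = 79652160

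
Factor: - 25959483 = - 3^2 * 11^1*262217^1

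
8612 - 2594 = 6018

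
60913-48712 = 12201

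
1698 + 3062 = 4760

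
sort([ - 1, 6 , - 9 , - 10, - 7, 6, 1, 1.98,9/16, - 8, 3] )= [ - 10, - 9, - 8, - 7, - 1,9/16, 1, 1.98,  3,6, 6]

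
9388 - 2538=6850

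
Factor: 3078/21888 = 2^( - 6)*3^2= 9/64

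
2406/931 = 2 + 544/931 = 2.58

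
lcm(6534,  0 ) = 0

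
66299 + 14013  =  80312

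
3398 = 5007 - 1609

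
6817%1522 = 729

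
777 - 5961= - 5184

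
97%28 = 13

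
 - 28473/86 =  - 28473/86 = - 331.08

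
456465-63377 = 393088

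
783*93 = 72819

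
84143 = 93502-9359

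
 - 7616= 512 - 8128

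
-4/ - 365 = 4/365 =0.01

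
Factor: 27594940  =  2^2*5^1*23^1*239^1*251^1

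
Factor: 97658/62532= 2^( - 1) * 3^( - 4)*11^1*23^1 = 253/162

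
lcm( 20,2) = 20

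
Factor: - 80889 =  -3^1*59^1*457^1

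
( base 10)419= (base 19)131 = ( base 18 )155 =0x1A3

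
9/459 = 1/51 = 0.02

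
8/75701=8/75701 = 0.00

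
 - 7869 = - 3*2623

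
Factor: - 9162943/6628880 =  - 2^( - 4)*5^( - 1)*41^ ( - 1 ) *43^ ( - 1 )*47^ (  -  1 )*1301^1 * 7043^1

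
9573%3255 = 3063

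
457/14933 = 457/14933 = 0.03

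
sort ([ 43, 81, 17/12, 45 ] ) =[17/12,43, 45 , 81 ]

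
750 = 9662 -8912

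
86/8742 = 43/4371 = 0.01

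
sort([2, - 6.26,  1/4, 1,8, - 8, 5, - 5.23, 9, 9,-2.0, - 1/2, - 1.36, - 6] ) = [ - 8, - 6.26,  -  6, - 5.23, - 2.0, - 1.36, - 1/2,1/4,1,2,  5, 8,9, 9] 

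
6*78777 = 472662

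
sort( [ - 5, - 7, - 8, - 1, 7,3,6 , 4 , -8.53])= [ - 8.53, - 8,  -  7, - 5, - 1,3,4, 6,7 ]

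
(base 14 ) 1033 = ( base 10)2789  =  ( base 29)395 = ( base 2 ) 101011100101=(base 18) 8ah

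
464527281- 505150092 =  - 40622811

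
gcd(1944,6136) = 8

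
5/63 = 5/63 = 0.08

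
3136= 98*32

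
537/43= 12 + 21/43 = 12.49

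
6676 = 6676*1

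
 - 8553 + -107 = - 8660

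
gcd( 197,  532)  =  1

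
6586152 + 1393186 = 7979338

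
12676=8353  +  4323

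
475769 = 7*67967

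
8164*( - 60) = - 489840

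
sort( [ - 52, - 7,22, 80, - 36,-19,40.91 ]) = [ -52,  -  36, - 19,-7,22,40.91,80 ]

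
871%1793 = 871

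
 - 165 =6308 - 6473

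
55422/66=9237/11 = 839.73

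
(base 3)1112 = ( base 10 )41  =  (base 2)101001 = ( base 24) 1h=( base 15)2b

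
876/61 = 876/61 = 14.36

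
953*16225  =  15462425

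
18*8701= 156618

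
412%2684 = 412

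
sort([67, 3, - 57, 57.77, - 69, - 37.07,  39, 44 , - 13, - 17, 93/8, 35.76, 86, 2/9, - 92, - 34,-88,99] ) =[ - 92, - 88, - 69, - 57, - 37.07, - 34, - 17, - 13,2/9, 3, 93/8, 35.76, 39,44, 57.77 , 67, 86, 99 ] 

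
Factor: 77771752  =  2^3*41^1 * 127^1*1867^1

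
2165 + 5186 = 7351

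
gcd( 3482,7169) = 1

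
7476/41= 182+14/41   =  182.34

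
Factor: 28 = 2^2*7^1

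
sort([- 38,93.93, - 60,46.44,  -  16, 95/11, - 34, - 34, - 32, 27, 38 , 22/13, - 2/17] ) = [ - 60, - 38, - 34,  -  34, - 32,- 16, - 2/17, 22/13 , 95/11,27 , 38,46.44,93.93] 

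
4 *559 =2236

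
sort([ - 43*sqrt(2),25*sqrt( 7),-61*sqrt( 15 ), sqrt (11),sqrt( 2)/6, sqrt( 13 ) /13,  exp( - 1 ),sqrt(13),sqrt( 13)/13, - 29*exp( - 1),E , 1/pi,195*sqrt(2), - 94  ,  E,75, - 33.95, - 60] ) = [ - 61*sqrt(15 ), - 94, - 43* sqrt ( 2),- 60 , - 33.95, - 29*exp (-1),sqrt (2) /6, sqrt( 13 )/13, sqrt( 13 ) /13,1/pi, exp( - 1),E, E,  sqrt( 11),sqrt(13 ),25*sqrt(7), 75, 195*sqrt(2 ) ]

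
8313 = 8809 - 496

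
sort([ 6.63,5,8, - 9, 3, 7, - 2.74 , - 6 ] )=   [ -9 , - 6, - 2.74, 3,5, 6.63, 7,8 ]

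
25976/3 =8658 + 2/3 = 8658.67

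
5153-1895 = 3258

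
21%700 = 21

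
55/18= 55/18 = 3.06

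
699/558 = 1 + 47/186 = 1.25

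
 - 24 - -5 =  - 19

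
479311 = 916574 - 437263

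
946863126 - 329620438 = 617242688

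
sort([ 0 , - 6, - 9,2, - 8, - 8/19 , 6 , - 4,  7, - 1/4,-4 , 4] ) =[ - 9, - 8 , - 6, - 4, - 4, - 8/19, - 1/4, 0, 2 , 4, 6,7]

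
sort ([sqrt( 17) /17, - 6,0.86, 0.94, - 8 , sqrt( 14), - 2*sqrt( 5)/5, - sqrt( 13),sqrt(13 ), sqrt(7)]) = [ - 8, - 6, - sqrt(13 ),- 2 * sqrt(5 )/5,sqrt(17)/17,0.86 , 0.94,sqrt( 7 ),sqrt( 13 ),sqrt(14)]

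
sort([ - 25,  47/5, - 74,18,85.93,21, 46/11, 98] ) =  [ - 74, - 25,  46/11, 47/5, 18, 21,85.93,98]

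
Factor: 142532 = 2^2*13^1*2741^1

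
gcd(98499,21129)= 3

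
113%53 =7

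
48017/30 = 1600 + 17/30 = 1600.57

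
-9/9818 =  - 1  +  9809/9818 = -  0.00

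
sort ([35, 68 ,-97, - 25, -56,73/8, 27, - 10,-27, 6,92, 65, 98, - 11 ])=[-97,  -  56 , -27,-25, - 11, - 10,  6, 73/8,27 , 35 , 65, 68 , 92, 98 ]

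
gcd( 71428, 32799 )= 1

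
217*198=42966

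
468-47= 421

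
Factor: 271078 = 2^1*23^1*71^1*83^1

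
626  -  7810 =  - 7184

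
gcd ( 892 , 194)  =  2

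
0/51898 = 0 = 0.00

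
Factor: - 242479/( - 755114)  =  2^( - 1)*242479^1*377557^( - 1)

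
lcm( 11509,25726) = 437342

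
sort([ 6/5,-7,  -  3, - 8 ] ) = [-8, - 7, - 3, 6/5 ] 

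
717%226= 39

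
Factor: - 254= - 2^1 *127^1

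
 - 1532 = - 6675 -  - 5143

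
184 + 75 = 259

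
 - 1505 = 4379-5884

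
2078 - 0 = 2078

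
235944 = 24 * 9831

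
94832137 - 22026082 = 72806055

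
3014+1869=4883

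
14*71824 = 1005536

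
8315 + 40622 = 48937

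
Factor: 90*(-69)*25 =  - 155250=-2^1*3^3*5^3*23^1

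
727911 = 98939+628972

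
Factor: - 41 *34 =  - 1394 = -2^1 * 17^1*41^1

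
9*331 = 2979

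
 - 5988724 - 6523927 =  - 12512651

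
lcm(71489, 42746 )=4146362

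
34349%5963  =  4534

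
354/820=177/410 = 0.43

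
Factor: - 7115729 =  - 37^1*192317^1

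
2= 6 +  - 4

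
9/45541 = 9/45541 =0.00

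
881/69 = 881/69=12.77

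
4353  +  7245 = 11598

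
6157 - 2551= 3606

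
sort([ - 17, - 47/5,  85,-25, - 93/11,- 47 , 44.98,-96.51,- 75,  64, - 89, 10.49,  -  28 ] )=[ - 96.51,-89, - 75 ,  -  47,  -  28, - 25,-17, -47/5, -93/11,  10.49,44.98,64, 85] 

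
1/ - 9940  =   - 1 + 9939/9940 = - 0.00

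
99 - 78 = 21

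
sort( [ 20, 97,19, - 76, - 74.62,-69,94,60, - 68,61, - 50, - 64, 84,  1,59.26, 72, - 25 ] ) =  [ - 76, - 74.62, - 69, - 68, - 64,-50, - 25,1,19,20, 59.26, 60,61,72,84,  94,97]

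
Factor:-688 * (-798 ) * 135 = 2^5*3^4 * 5^1 * 7^1*19^1*43^1 = 74118240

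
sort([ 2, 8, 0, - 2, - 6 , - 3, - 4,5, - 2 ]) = [ - 6, - 4, - 3, - 2, - 2,0,2,5, 8 ]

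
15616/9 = 1735+1/9  =  1735.11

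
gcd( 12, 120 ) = 12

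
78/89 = 78/89 = 0.88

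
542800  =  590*920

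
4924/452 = 1231/113 = 10.89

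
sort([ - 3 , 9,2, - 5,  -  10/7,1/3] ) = [-5, - 3, - 10/7,1/3 , 2,9 ]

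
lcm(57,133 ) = 399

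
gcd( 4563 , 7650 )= 9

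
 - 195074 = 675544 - 870618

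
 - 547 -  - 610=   63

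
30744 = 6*5124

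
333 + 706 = 1039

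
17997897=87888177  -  69890280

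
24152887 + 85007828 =109160715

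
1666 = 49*34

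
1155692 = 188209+967483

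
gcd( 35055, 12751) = 41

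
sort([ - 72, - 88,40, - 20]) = [ - 88, - 72, - 20 , 40] 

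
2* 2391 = 4782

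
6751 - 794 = 5957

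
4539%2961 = 1578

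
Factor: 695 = 5^1*139^1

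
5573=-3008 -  - 8581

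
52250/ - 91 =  - 52250/91 = - 574.18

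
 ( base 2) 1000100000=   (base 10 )544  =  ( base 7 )1405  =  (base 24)mg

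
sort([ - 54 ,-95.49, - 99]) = [ - 99,-95.49, - 54 ] 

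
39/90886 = 39/90886 = 0.00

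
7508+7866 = 15374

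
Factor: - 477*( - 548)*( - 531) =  - 138801276 =-2^2*3^4*53^1 * 59^1*137^1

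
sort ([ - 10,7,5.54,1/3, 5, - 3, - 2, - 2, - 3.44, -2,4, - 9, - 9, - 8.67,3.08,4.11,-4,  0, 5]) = [ - 10, - 9,- 9, - 8.67, - 4,-3.44, - 3, - 2,  -  2, - 2,0 , 1/3, 3.08, 4, 4.11, 5, 5,5.54, 7 ] 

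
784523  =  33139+751384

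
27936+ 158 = 28094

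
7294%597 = 130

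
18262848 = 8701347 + 9561501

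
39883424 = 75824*526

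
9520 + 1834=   11354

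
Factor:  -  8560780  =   - 2^2*5^1 * 428039^1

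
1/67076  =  1/67076 = 0.00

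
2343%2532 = 2343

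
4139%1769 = 601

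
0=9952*0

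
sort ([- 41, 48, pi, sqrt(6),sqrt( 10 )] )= [- 41,  sqrt( 6), pi,sqrt(10),48] 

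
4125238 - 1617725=2507513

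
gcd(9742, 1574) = 2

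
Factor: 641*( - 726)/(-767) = 465366/767 = 2^1 * 3^1*11^2*13^( - 1)*59^( - 1)*641^1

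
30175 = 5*6035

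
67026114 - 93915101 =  - 26888987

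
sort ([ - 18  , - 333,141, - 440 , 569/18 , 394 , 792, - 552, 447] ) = [ - 552, - 440, - 333, -18, 569/18, 141, 394,447, 792 ]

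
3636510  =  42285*86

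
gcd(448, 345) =1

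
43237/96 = 450  +  37/96  =  450.39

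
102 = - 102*( - 1) 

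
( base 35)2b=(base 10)81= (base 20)41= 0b1010001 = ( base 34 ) 2d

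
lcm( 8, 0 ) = 0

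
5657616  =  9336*606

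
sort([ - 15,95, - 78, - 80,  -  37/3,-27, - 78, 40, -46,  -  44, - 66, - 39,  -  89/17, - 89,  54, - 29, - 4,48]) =[- 89, - 80, - 78, - 78, - 66, - 46, - 44, - 39 ,-29, - 27, - 15, - 37/3, - 89/17, - 4,40,48,54,95]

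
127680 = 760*168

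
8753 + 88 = 8841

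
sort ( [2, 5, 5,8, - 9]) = [-9,  2,5,5, 8]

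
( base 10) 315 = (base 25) CF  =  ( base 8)473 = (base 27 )bi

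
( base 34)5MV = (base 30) 78j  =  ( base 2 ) 1100110011111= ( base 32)6cv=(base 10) 6559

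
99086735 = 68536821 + 30549914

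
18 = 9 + 9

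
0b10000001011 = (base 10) 1035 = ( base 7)3006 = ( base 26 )1dl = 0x40B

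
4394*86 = 377884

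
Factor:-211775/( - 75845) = 5^1*7^ ( - 1)*11^(-1)*43^1= 215/77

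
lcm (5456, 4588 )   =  201872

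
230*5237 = 1204510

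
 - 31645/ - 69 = 31645/69 = 458.62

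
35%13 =9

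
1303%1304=1303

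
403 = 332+71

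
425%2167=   425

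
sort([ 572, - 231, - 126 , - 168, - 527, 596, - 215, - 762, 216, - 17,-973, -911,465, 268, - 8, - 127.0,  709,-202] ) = [ - 973, - 911, - 762, - 527, -231, - 215, - 202,-168,  -  127.0,-126, - 17,-8,216, 268, 465,  572, 596, 709]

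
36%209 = 36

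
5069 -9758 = - 4689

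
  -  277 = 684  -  961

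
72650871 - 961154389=-888503518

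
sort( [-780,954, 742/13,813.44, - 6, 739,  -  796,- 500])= [ - 796, - 780,-500, - 6,742/13 , 739, 813.44,  954] 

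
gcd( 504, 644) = 28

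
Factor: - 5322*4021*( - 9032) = 193282650384 = 2^4*3^1*887^1 *1129^1*4021^1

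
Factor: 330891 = 3^1 *11^1*37^1 * 271^1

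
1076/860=269/215 = 1.25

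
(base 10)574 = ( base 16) 23E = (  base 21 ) 167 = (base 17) 1GD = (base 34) gu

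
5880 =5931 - 51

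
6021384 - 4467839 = 1553545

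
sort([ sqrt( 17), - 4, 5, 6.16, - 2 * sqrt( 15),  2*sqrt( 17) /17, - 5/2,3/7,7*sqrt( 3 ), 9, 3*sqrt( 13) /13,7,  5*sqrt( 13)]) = [ - 2*sqrt(15),- 4, - 5/2, 3/7, 2 *sqrt(17) /17,3*sqrt(13 )/13, sqrt(17), 5,6.16, 7, 9,7 * sqrt( 3 ), 5*sqrt( 13) ]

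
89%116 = 89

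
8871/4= 2217 + 3/4 = 2217.75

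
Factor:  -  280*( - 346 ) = 96880 = 2^4*5^1*7^1*173^1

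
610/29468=305/14734 = 0.02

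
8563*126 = 1078938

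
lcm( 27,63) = 189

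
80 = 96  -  16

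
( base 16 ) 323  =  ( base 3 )1002202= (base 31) ps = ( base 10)803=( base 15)388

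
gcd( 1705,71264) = 1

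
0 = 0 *807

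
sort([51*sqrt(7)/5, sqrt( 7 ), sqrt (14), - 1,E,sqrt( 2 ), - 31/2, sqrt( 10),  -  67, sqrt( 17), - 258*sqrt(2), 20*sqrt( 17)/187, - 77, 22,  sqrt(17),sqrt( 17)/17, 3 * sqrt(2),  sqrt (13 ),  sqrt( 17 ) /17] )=[ - 258*sqrt(2) , - 77, - 67,  -  31/2, - 1,sqrt(17)/17, sqrt(  17 )/17,  20*sqrt(17 )/187 , sqrt(2),sqrt (7),  E,sqrt(10),sqrt(13 ), sqrt ( 14), sqrt( 17), sqrt( 17),  3*sqrt( 2),22,51 *sqrt( 7)/5] 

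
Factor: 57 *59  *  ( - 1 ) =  - 3363 = - 3^1 * 19^1 *59^1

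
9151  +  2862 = 12013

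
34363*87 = 2989581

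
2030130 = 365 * 5562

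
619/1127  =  619/1127 = 0.55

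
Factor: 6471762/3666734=3^1*11^1*19^(  -  1 ) * 96493^( - 1 )*98057^1 = 3235881/1833367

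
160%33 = 28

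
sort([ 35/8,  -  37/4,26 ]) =[  -  37/4,35/8, 26] 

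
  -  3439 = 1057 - 4496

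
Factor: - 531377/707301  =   - 3^( - 2)*11^1*67^1*109^( - 1 ) = - 737/981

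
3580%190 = 160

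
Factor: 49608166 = 2^1*24804083^1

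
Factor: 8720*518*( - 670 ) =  -2^6*5^2*7^1*37^1*67^1*109^1= - 3026363200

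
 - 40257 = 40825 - 81082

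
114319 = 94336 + 19983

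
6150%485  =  330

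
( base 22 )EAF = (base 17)1747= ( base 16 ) 1B63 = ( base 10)7011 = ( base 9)10550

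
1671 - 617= 1054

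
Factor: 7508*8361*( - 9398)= - 589953698424 = - 2^3*3^2*37^1*127^1*929^1*1877^1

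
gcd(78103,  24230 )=1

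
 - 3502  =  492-3994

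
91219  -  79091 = 12128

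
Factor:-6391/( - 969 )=3^( - 1)*7^1*11^1 * 17^( - 1) * 19^( - 1 )*83^1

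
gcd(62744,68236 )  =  4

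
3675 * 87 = 319725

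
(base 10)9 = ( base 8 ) 11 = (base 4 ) 21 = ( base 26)9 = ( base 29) 9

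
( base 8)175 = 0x7D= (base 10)125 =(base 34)3n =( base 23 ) 5a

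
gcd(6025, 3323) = 1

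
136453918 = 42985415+93468503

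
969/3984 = 323/1328 = 0.24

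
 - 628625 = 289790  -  918415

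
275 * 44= 12100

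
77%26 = 25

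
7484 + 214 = 7698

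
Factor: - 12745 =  - 5^1*2549^1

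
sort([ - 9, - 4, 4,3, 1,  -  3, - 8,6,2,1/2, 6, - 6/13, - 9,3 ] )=[ - 9, -9, - 8, - 4,-3, - 6/13,1/2, 1, 2 , 3,3, 4,6, 6]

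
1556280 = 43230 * 36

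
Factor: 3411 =3^2*379^1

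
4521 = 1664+2857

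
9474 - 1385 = 8089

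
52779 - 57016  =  -4237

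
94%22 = 6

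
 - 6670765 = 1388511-8059276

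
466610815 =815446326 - 348835511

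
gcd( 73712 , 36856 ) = 36856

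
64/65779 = 64/65779 = 0.00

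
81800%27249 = 53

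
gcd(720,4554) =18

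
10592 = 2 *5296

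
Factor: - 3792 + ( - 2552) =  - 2^3 * 13^1*61^1 = - 6344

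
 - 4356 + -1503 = - 5859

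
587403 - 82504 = 504899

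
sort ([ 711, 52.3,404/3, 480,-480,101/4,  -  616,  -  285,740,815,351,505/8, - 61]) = [ - 616  , - 480, - 285, - 61,101/4,52.3,505/8, 404/3,351,480,711, 740, 815] 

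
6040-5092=948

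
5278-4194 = 1084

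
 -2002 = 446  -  2448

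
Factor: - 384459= - 3^1 * 128153^1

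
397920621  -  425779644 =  - 27859023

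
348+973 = 1321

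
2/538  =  1/269 = 0.00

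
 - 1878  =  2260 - 4138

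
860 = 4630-3770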